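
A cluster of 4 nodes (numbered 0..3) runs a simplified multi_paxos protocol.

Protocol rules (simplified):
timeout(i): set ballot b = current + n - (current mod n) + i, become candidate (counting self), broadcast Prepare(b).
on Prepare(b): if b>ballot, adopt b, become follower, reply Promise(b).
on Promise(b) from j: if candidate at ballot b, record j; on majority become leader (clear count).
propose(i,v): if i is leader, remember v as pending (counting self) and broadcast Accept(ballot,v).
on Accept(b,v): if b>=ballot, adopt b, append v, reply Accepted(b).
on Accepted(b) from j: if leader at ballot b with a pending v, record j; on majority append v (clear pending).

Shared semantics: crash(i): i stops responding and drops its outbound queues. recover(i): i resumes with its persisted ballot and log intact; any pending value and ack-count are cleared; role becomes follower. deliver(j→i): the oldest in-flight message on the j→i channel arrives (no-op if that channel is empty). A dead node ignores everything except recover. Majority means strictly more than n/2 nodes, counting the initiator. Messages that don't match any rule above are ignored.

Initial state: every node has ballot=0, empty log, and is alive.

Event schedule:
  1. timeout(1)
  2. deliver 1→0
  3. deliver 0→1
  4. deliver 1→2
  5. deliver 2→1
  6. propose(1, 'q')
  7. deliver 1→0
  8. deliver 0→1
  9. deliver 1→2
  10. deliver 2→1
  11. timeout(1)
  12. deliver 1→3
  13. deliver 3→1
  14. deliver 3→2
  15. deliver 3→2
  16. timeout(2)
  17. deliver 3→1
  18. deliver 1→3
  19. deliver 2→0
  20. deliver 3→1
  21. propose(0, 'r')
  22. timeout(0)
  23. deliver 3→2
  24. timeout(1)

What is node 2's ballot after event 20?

10

after 1 — timeout(1): n1:cand/b5/[-]
after 2 — deliver 1→0: n0:foll/b5/[-]
after 3 — deliver 0→1: ·
after 4 — deliver 1→2: n2:foll/b5/[-]
after 5 — deliver 2→1: n1:lead/b5/[-]
after 6 — propose(1,'q'): ·
after 7 — deliver 1→0: n0:foll/b5/[q]
after 8 — deliver 0→1: ·
after 9 — deliver 1→2: n2:foll/b5/[q]
after 10 — deliver 2→1: n1:lead/b5/[q]
after 11 — timeout(1): n1:cand/b9/[q]
after 12 — deliver 1→3: n3:foll/b5/[-]
after 13 — deliver 3→1: ·
after 14 — deliver 3→2: ·
after 15 — deliver 3→2: ·
after 16 — timeout(2): n2:cand/b10/[q]
after 17 — deliver 3→1: ·
after 18 — deliver 1→3: n3:foll/b5/[q]
after 19 — deliver 2→0: n0:foll/b10/[q]
after 20 — deliver 3→1: ·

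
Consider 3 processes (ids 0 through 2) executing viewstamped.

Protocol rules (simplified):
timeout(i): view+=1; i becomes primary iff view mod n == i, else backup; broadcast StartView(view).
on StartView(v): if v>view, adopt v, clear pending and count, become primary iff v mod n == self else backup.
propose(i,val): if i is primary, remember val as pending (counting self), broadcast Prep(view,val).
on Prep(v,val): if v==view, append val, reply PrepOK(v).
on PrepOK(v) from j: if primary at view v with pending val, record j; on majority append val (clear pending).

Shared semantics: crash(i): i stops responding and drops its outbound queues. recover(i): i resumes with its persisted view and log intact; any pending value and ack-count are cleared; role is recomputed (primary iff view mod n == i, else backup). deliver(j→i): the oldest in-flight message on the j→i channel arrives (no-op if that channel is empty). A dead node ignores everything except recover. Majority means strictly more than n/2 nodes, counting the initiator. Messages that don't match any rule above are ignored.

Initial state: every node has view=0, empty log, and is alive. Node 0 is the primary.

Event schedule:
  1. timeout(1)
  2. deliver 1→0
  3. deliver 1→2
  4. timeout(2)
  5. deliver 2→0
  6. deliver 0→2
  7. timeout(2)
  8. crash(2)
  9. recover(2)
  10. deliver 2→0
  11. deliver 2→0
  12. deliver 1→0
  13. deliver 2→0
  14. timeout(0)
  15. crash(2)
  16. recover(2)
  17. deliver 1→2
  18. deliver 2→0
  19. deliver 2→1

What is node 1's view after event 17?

1

step 1 timeout(1): 1={prim,v=1,log=-}
step 2 deliver 1→0: 0={back,v=1,log=-}
step 3 deliver 1→2: 2={back,v=1,log=-}
step 4 timeout(2): 2={prim,v=2,log=-}
step 5 deliver 2→0: 0={back,v=2,log=-}
step 6 deliver 0→2: —
step 7 timeout(2): 2={back,v=3,log=-}
step 8 crash(2): 2={✗back,v=3,log=-}
step 9 recover(2): 2={back,v=3,log=-}
step 10 deliver 2→0: —
step 11 deliver 2→0: —
step 12 deliver 1→0: —
step 13 deliver 2→0: —
step 14 timeout(0): 0={prim,v=3,log=-}
step 15 crash(2): 2={✗back,v=3,log=-}
step 16 recover(2): 2={back,v=3,log=-}
step 17 deliver 1→2: —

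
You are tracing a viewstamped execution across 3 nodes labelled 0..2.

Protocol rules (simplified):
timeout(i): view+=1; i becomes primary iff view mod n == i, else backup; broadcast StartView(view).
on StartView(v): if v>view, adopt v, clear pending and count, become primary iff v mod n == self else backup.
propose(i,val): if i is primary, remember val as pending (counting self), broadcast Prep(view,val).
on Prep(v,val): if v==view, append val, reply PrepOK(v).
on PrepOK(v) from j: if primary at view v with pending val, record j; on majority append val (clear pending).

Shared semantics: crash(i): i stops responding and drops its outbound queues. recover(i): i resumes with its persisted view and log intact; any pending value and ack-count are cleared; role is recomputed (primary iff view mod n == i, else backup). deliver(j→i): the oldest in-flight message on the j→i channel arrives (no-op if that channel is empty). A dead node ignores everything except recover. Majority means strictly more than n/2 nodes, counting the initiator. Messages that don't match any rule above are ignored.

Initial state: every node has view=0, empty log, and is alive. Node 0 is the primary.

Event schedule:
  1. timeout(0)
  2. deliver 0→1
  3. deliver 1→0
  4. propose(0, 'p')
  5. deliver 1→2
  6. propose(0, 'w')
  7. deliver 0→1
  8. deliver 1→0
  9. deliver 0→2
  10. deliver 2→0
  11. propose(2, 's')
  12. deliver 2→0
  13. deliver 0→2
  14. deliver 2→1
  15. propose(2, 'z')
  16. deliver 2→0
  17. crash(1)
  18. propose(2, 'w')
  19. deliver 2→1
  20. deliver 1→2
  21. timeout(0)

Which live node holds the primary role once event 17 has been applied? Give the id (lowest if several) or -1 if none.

-1

after 1 — timeout(0): n0:back/v1/[-]
after 2 — deliver 0→1: n1:prim/v1/[-]
after 3 — deliver 1→0: ·
after 4 — propose(0,'p'): ·
after 5 — deliver 1→2: ·
after 6 — propose(0,'w'): ·
after 7 — deliver 0→1: ·
after 8 — deliver 1→0: ·
after 9 — deliver 0→2: n2:back/v1/[-]
after 10 — deliver 2→0: ·
after 11 — propose(2,'s'): ·
after 12 — deliver 2→0: ·
after 13 — deliver 0→2: ·
after 14 — deliver 2→1: ·
after 15 — propose(2,'z'): ·
after 16 — deliver 2→0: ·
after 17 — crash(1): n1:✗prim/v1/[-]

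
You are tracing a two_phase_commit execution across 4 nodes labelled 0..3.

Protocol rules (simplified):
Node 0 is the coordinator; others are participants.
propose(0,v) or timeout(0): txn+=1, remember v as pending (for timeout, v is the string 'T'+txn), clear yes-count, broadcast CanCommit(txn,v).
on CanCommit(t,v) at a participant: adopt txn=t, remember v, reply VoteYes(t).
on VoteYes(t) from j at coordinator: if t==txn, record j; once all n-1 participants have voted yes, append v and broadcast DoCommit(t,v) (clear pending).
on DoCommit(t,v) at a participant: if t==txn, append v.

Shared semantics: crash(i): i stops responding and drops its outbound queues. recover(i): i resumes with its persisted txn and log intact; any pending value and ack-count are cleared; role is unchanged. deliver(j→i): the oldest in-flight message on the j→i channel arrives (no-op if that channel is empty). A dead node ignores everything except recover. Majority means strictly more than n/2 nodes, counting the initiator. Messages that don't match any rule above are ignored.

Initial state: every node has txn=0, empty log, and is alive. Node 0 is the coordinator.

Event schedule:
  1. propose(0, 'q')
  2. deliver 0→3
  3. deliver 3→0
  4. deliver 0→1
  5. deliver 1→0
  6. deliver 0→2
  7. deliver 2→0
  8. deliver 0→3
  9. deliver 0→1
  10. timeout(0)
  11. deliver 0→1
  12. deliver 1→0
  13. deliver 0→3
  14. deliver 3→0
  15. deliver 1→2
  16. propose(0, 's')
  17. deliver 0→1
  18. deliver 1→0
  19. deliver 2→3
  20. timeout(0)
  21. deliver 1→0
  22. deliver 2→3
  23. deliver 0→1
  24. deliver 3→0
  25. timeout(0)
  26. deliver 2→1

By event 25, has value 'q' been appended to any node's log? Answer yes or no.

yes

1. propose(0,'q'):  <0:coor t1 ->
2. deliver 0→3:  <3:part t1 ->
3. deliver 3→0:  nop
4. deliver 0→1:  <1:part t1 ->
5. deliver 1→0:  nop
6. deliver 0→2:  <2:part t1 ->
7. deliver 2→0:  <0:coor t1 q>
8. deliver 0→3:  <3:part t1 q>
9. deliver 0→1:  <1:part t1 q>
10. timeout(0):  <0:coor t2 q>
11. deliver 0→1:  <1:part t2 q>
12. deliver 1→0:  nop
13. deliver 0→3:  <3:part t2 q>
14. deliver 3→0:  nop
15. deliver 1→2:  nop
16. propose(0,'s'):  <0:coor t3 q>
17. deliver 0→1:  <1:part t3 q>
18. deliver 1→0:  nop
19. deliver 2→3:  nop
20. timeout(0):  <0:coor t4 q>
21. deliver 1→0:  nop
22. deliver 2→3:  nop
23. deliver 0→1:  <1:part t4 q>
24. deliver 3→0:  nop
25. timeout(0):  <0:coor t5 q>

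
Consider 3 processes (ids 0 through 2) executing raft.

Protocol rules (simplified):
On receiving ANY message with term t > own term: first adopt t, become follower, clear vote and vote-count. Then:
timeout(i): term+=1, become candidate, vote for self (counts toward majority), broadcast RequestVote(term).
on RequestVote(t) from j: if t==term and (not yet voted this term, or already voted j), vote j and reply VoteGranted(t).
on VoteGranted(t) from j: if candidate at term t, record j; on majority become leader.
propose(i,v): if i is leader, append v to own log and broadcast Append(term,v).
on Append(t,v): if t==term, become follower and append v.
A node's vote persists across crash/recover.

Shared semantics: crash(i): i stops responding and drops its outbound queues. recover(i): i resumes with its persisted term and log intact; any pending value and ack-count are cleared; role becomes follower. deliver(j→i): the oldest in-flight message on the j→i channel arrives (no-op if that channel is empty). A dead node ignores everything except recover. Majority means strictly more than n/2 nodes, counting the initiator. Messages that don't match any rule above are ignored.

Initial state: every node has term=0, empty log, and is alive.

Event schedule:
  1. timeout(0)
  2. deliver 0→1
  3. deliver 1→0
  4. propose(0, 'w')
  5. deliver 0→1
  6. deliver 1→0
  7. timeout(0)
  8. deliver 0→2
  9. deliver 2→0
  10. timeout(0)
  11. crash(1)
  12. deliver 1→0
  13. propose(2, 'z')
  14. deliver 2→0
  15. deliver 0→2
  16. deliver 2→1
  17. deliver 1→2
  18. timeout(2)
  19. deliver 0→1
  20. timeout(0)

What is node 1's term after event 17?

after 1 — timeout(0): n0:cand/t1/[-]
after 2 — deliver 0→1: n1:foll/t1/[-]
after 3 — deliver 1→0: n0:lead/t1/[-]
after 4 — propose(0,'w'): n0:lead/t1/[w]
after 5 — deliver 0→1: n1:foll/t1/[w]
after 6 — deliver 1→0: ·
after 7 — timeout(0): n0:cand/t2/[w]
after 8 — deliver 0→2: n2:foll/t1/[-]
after 9 — deliver 2→0: ·
after 10 — timeout(0): n0:cand/t3/[w]
after 11 — crash(1): n1:✗foll/t1/[w]
after 12 — deliver 1→0: ·
after 13 — propose(2,'z'): ·
after 14 — deliver 2→0: ·
after 15 — deliver 0→2: n2:foll/t1/[w]
after 16 — deliver 2→1: ·
after 17 — deliver 1→2: ·

1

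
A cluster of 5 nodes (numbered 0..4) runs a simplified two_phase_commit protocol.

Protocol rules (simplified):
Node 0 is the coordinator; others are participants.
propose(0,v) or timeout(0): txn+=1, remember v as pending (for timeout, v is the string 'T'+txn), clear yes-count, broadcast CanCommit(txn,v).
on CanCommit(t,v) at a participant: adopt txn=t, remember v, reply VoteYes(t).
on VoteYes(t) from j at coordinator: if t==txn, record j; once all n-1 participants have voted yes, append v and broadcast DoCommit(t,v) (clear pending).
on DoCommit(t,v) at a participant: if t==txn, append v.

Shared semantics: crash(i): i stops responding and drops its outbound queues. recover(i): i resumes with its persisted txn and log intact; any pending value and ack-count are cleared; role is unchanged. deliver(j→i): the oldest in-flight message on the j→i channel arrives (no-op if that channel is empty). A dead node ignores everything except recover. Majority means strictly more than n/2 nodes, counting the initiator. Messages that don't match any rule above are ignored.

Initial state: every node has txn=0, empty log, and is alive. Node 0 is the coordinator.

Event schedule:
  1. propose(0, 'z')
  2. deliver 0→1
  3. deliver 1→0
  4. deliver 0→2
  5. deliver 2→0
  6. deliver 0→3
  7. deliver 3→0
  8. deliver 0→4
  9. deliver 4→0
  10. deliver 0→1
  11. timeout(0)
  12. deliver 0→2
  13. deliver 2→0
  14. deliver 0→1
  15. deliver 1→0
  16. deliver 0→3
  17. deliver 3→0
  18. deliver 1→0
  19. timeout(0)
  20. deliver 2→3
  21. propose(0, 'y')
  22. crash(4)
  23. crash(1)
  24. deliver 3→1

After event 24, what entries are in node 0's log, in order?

step 1 propose(0,'z'): 0={coor,t=1,log=-}
step 2 deliver 0→1: 1={part,t=1,log=-}
step 3 deliver 1→0: —
step 4 deliver 0→2: 2={part,t=1,log=-}
step 5 deliver 2→0: —
step 6 deliver 0→3: 3={part,t=1,log=-}
step 7 deliver 3→0: —
step 8 deliver 0→4: 4={part,t=1,log=-}
step 9 deliver 4→0: 0={coor,t=1,log=z}
step 10 deliver 0→1: 1={part,t=1,log=z}
step 11 timeout(0): 0={coor,t=2,log=z}
step 12 deliver 0→2: 2={part,t=1,log=z}
step 13 deliver 2→0: —
step 14 deliver 0→1: 1={part,t=2,log=z}
step 15 deliver 1→0: —
step 16 deliver 0→3: 3={part,t=1,log=z}
step 17 deliver 3→0: —
step 18 deliver 1→0: —
step 19 timeout(0): 0={coor,t=3,log=z}
step 20 deliver 2→3: —
step 21 propose(0,'y'): 0={coor,t=4,log=z}
step 22 crash(4): 4={✗part,t=1,log=-}
step 23 crash(1): 1={✗part,t=2,log=z}
step 24 deliver 3→1: —

z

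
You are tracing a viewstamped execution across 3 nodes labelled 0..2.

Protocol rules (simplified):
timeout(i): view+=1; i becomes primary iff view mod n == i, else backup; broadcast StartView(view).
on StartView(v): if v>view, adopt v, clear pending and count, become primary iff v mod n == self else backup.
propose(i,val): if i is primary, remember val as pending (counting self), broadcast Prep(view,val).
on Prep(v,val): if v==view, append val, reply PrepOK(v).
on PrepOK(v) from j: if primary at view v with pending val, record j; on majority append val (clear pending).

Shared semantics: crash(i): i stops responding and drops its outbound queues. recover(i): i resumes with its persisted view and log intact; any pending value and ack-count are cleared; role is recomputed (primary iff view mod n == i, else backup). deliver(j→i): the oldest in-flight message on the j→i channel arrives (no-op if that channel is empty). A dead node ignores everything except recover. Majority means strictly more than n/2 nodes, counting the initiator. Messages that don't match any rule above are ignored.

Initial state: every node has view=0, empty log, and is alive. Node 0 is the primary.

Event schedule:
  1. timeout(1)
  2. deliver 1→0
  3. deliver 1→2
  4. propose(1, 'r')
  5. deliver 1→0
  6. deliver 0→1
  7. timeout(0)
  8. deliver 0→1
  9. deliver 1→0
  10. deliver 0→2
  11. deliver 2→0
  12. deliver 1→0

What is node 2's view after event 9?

after 1 — timeout(1): n1:prim/v1/[-]
after 2 — deliver 1→0: n0:back/v1/[-]
after 3 — deliver 1→2: n2:back/v1/[-]
after 4 — propose(1,'r'): ·
after 5 — deliver 1→0: n0:back/v1/[r]
after 6 — deliver 0→1: n1:prim/v1/[r]
after 7 — timeout(0): n0:back/v2/[r]
after 8 — deliver 0→1: n1:back/v2/[r]
after 9 — deliver 1→0: ·

1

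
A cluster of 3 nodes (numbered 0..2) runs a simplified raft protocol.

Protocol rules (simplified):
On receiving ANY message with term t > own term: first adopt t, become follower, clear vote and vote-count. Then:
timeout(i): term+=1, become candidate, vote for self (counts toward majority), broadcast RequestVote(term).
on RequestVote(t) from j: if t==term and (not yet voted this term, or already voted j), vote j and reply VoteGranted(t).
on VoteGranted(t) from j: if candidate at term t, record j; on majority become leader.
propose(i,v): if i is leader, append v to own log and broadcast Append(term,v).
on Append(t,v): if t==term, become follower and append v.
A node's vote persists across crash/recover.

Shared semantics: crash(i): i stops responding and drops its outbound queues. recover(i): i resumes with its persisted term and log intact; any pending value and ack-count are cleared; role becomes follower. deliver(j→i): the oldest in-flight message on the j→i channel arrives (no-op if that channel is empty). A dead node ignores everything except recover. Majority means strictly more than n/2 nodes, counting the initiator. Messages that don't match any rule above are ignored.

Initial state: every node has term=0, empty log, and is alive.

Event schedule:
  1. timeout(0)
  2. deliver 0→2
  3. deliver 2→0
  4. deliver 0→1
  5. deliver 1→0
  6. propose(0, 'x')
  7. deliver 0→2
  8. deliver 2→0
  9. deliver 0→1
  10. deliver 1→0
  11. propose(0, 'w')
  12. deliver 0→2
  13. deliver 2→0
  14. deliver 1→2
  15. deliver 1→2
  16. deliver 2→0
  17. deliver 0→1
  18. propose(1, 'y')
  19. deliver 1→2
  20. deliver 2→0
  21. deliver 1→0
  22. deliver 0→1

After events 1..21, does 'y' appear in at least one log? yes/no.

no

[1] timeout(0) → N0(cand t1 [-])
[2] deliver 0→2 → N2(foll t1 [-])
[3] deliver 2→0 → N0(lead t1 [-])
[4] deliver 0→1 → N1(foll t1 [-])
[5] deliver 1→0 → ∅
[6] propose(0,'x') → N0(lead t1 [x])
[7] deliver 0→2 → N2(foll t1 [x])
[8] deliver 2→0 → ∅
[9] deliver 0→1 → N1(foll t1 [x])
[10] deliver 1→0 → ∅
[11] propose(0,'w') → N0(lead t1 [x,w])
[12] deliver 0→2 → N2(foll t1 [x,w])
[13] deliver 2→0 → ∅
[14] deliver 1→2 → ∅
[15] deliver 1→2 → ∅
[16] deliver 2→0 → ∅
[17] deliver 0→1 → N1(foll t1 [x,w])
[18] propose(1,'y') → ∅
[19] deliver 1→2 → ∅
[20] deliver 2→0 → ∅
[21] deliver 1→0 → ∅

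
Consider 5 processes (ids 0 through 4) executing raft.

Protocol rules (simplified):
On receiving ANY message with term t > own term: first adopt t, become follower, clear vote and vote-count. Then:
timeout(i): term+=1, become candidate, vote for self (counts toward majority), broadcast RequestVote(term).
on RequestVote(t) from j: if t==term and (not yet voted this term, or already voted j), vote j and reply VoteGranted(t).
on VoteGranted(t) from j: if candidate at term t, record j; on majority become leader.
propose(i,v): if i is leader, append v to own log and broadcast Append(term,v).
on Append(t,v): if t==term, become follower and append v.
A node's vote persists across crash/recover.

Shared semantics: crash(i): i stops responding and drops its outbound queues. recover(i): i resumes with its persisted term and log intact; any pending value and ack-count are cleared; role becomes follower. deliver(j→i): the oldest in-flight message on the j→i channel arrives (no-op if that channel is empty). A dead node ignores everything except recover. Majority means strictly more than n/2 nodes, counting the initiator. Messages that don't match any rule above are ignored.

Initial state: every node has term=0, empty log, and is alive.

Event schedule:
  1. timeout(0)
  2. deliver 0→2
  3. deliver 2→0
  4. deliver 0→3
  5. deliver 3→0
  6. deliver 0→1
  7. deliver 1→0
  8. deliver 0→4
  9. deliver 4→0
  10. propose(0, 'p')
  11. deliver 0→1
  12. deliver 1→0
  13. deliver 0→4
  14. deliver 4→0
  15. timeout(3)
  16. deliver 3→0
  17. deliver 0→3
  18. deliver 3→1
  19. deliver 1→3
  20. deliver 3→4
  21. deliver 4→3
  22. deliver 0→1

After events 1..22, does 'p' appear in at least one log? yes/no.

yes

1. timeout(0):  <0:cand t1 ->
2. deliver 0→2:  <2:foll t1 ->
3. deliver 2→0:  nop
4. deliver 0→3:  <3:foll t1 ->
5. deliver 3→0:  <0:lead t1 ->
6. deliver 0→1:  <1:foll t1 ->
7. deliver 1→0:  nop
8. deliver 0→4:  <4:foll t1 ->
9. deliver 4→0:  nop
10. propose(0,'p'):  <0:lead t1 p>
11. deliver 0→1:  <1:foll t1 p>
12. deliver 1→0:  nop
13. deliver 0→4:  <4:foll t1 p>
14. deliver 4→0:  nop
15. timeout(3):  <3:cand t2 ->
16. deliver 3→0:  <0:foll t2 p>
17. deliver 0→3:  nop
18. deliver 3→1:  <1:foll t2 p>
19. deliver 1→3:  nop
20. deliver 3→4:  <4:foll t2 p>
21. deliver 4→3:  <3:lead t2 ->
22. deliver 0→1:  nop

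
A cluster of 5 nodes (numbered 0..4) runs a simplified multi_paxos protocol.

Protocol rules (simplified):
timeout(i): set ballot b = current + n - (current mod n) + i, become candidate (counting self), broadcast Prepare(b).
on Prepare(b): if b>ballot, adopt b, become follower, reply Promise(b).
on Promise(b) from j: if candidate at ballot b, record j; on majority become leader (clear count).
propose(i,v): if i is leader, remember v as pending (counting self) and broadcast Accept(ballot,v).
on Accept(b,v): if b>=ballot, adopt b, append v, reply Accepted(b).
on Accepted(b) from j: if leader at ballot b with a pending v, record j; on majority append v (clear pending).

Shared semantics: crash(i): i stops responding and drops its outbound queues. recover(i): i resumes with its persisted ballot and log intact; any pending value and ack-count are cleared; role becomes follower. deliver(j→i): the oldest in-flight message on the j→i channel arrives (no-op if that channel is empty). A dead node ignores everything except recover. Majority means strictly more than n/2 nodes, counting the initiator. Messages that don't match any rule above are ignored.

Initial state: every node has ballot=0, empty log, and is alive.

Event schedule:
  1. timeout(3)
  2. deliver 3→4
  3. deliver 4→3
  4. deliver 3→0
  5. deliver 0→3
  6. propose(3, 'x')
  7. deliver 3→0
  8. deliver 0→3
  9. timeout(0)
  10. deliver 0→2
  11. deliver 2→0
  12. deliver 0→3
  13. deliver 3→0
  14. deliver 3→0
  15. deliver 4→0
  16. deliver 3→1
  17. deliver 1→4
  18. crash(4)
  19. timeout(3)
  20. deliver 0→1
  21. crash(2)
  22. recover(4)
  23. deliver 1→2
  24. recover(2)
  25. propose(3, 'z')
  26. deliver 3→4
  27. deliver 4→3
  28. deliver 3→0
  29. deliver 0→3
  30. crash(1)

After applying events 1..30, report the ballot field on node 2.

1. timeout(3):  <3:cand b8 ->
2. deliver 3→4:  <4:foll b8 ->
3. deliver 4→3:  nop
4. deliver 3→0:  <0:foll b8 ->
5. deliver 0→3:  <3:lead b8 ->
6. propose(3,'x'):  nop
7. deliver 3→0:  <0:foll b8 x>
8. deliver 0→3:  nop
9. timeout(0):  <0:cand b10 x>
10. deliver 0→2:  <2:foll b10 ->
11. deliver 2→0:  nop
12. deliver 0→3:  <3:foll b10 ->
13. deliver 3→0:  <0:lead b10 x>
14. deliver 3→0:  nop
15. deliver 4→0:  nop
16. deliver 3→1:  <1:foll b8 ->
17. deliver 1→4:  nop
18. crash(4):  <4:✗foll b8 ->
19. timeout(3):  <3:cand b18 ->
20. deliver 0→1:  <1:foll b10 ->
21. crash(2):  <2:✗foll b10 ->
22. recover(4):  <4:foll b8 ->
23. deliver 1→2:  nop
24. recover(2):  <2:foll b10 ->
25. propose(3,'z'):  nop
26. deliver 3→4:  <4:foll b8 x>
27. deliver 4→3:  nop
28. deliver 3→0:  <0:foll b18 x>
29. deliver 0→3:  nop
30. crash(1):  <1:✗foll b10 ->

10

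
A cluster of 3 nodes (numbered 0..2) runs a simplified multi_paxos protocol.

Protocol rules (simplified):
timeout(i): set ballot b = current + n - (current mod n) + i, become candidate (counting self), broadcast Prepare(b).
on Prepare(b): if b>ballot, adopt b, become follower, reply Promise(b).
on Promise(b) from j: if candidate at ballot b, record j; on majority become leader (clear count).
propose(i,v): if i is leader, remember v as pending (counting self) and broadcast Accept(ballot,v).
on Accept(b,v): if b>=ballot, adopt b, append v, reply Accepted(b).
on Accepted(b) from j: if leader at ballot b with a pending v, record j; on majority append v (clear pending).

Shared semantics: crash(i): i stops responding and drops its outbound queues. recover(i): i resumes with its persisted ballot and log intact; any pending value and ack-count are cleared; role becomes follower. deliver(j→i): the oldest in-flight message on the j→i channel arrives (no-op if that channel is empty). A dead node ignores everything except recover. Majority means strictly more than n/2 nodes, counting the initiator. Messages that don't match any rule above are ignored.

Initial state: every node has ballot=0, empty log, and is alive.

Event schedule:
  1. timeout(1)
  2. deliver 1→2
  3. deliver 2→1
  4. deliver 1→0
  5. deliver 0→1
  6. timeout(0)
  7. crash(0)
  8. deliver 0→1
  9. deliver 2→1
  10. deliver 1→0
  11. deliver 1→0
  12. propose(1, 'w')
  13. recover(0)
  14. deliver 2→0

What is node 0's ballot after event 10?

6

[1] timeout(1) → N1(cand b4 [-])
[2] deliver 1→2 → N2(foll b4 [-])
[3] deliver 2→1 → N1(lead b4 [-])
[4] deliver 1→0 → N0(foll b4 [-])
[5] deliver 0→1 → ∅
[6] timeout(0) → N0(cand b6 [-])
[7] crash(0) → N0(✗cand b6 [-])
[8] deliver 0→1 → ∅
[9] deliver 2→1 → ∅
[10] deliver 1→0 → ∅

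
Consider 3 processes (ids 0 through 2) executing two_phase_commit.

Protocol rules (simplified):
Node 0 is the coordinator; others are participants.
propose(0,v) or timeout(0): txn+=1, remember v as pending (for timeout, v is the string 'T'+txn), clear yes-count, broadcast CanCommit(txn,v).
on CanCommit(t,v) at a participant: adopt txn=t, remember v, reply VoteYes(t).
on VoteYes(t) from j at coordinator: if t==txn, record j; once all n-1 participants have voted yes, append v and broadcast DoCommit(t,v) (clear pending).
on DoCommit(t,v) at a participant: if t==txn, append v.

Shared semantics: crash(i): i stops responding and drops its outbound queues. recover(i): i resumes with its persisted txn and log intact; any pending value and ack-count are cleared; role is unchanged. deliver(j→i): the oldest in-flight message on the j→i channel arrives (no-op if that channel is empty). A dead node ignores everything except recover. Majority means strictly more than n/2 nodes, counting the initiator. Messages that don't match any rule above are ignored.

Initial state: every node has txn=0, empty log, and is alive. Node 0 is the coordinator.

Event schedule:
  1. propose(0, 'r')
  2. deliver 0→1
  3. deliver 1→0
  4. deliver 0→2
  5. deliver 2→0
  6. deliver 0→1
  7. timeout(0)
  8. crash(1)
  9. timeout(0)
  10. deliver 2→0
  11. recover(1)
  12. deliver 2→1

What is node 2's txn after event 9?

step 1 propose(0,'r'): 0={coor,t=1,log=-}
step 2 deliver 0→1: 1={part,t=1,log=-}
step 3 deliver 1→0: —
step 4 deliver 0→2: 2={part,t=1,log=-}
step 5 deliver 2→0: 0={coor,t=1,log=r}
step 6 deliver 0→1: 1={part,t=1,log=r}
step 7 timeout(0): 0={coor,t=2,log=r}
step 8 crash(1): 1={✗part,t=1,log=r}
step 9 timeout(0): 0={coor,t=3,log=r}

1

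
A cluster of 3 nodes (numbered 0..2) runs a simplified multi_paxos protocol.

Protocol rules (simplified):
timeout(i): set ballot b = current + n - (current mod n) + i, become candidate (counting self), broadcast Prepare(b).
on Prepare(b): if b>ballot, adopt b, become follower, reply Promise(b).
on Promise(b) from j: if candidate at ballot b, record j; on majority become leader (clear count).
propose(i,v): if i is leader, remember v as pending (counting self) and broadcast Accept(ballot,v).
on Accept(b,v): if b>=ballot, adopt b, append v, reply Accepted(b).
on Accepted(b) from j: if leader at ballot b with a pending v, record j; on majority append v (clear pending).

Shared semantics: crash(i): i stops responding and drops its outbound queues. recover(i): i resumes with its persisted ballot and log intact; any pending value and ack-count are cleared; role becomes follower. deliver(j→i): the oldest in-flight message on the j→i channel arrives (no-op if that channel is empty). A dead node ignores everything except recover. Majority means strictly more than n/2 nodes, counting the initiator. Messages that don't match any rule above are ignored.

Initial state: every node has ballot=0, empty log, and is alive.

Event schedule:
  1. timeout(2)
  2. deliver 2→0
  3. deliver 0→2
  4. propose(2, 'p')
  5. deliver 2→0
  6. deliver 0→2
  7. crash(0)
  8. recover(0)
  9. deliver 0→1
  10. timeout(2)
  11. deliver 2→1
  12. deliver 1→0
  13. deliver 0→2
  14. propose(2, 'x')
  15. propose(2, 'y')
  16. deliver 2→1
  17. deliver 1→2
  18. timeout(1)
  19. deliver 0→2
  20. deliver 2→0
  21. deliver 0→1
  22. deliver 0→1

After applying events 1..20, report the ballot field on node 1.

7

step 1 timeout(2): 2={cand,b=5,log=-}
step 2 deliver 2→0: 0={foll,b=5,log=-}
step 3 deliver 0→2: 2={lead,b=5,log=-}
step 4 propose(2,'p'): —
step 5 deliver 2→0: 0={foll,b=5,log=p}
step 6 deliver 0→2: 2={lead,b=5,log=p}
step 7 crash(0): 0={✗foll,b=5,log=p}
step 8 recover(0): 0={foll,b=5,log=p}
step 9 deliver 0→1: —
step 10 timeout(2): 2={cand,b=8,log=p}
step 11 deliver 2→1: 1={foll,b=5,log=-}
step 12 deliver 1→0: —
step 13 deliver 0→2: —
step 14 propose(2,'x'): —
step 15 propose(2,'y'): —
step 16 deliver 2→1: 1={foll,b=5,log=p}
step 17 deliver 1→2: —
step 18 timeout(1): 1={cand,b=7,log=p}
step 19 deliver 0→2: —
step 20 deliver 2→0: 0={foll,b=8,log=p}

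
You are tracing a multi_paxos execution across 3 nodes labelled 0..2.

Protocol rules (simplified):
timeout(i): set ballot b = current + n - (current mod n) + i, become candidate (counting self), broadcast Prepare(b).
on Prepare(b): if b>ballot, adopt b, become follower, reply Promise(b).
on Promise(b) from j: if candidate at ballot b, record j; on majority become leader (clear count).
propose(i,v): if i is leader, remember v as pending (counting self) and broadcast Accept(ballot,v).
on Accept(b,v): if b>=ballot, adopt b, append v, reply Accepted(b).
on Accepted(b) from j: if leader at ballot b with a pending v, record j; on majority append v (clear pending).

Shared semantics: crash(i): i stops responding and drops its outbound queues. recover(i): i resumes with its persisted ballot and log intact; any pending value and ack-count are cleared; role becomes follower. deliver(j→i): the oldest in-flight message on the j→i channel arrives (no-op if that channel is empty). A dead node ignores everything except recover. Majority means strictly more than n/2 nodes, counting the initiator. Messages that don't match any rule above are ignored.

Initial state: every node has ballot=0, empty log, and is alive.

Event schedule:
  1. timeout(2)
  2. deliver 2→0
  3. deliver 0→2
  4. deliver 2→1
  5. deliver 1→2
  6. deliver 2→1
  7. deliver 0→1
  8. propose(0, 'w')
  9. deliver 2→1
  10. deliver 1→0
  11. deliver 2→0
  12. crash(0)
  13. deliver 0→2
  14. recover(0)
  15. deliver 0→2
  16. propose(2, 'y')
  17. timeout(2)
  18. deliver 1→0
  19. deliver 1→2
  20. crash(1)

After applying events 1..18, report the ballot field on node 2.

step 1 timeout(2): 2={cand,b=5,log=-}
step 2 deliver 2→0: 0={foll,b=5,log=-}
step 3 deliver 0→2: 2={lead,b=5,log=-}
step 4 deliver 2→1: 1={foll,b=5,log=-}
step 5 deliver 1→2: —
step 6 deliver 2→1: —
step 7 deliver 0→1: —
step 8 propose(0,'w'): —
step 9 deliver 2→1: —
step 10 deliver 1→0: —
step 11 deliver 2→0: —
step 12 crash(0): 0={✗foll,b=5,log=-}
step 13 deliver 0→2: —
step 14 recover(0): 0={foll,b=5,log=-}
step 15 deliver 0→2: —
step 16 propose(2,'y'): —
step 17 timeout(2): 2={cand,b=8,log=-}
step 18 deliver 1→0: —

8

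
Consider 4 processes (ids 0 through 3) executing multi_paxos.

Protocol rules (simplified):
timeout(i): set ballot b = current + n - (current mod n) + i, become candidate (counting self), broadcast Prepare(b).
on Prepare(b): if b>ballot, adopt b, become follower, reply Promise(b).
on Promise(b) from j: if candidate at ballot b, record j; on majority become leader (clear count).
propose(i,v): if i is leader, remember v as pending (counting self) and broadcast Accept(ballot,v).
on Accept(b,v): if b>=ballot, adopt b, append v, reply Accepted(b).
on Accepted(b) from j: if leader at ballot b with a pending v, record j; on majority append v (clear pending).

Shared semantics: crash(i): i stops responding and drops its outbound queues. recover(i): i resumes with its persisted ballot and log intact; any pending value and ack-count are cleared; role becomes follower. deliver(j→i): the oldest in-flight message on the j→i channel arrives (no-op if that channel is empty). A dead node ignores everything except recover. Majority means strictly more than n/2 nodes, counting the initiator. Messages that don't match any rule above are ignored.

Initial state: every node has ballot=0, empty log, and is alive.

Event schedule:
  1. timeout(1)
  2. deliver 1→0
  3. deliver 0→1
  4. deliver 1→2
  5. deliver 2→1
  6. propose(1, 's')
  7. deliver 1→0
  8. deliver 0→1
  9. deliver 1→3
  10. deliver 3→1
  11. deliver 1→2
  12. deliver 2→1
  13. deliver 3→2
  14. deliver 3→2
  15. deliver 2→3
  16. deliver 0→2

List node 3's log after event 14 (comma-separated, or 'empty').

step 1 timeout(1): 1={cand,b=5,log=-}
step 2 deliver 1→0: 0={foll,b=5,log=-}
step 3 deliver 0→1: —
step 4 deliver 1→2: 2={foll,b=5,log=-}
step 5 deliver 2→1: 1={lead,b=5,log=-}
step 6 propose(1,'s'): —
step 7 deliver 1→0: 0={foll,b=5,log=s}
step 8 deliver 0→1: —
step 9 deliver 1→3: 3={foll,b=5,log=-}
step 10 deliver 3→1: —
step 11 deliver 1→2: 2={foll,b=5,log=s}
step 12 deliver 2→1: 1={lead,b=5,log=s}
step 13 deliver 3→2: —
step 14 deliver 3→2: —

empty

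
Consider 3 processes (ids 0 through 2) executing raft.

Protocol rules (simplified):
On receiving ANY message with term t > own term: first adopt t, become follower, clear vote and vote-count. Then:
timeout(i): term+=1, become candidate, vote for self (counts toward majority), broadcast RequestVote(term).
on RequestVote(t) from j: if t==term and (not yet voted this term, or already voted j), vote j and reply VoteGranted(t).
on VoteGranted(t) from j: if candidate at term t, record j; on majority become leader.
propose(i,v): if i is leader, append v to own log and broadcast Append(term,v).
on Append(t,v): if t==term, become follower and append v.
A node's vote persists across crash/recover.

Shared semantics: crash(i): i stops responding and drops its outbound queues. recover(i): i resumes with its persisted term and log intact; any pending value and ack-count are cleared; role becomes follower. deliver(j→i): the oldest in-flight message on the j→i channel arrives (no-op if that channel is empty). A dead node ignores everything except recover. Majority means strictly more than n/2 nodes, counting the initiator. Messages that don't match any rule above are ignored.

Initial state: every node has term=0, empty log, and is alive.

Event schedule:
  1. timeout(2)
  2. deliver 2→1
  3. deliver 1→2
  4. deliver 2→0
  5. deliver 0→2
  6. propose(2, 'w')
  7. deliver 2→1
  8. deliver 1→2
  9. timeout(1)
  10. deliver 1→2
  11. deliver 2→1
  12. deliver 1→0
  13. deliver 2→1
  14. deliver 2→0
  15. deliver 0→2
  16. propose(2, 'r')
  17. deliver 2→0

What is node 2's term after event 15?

after 1 — timeout(2): n2:cand/t1/[-]
after 2 — deliver 2→1: n1:foll/t1/[-]
after 3 — deliver 1→2: n2:lead/t1/[-]
after 4 — deliver 2→0: n0:foll/t1/[-]
after 5 — deliver 0→2: ·
after 6 — propose(2,'w'): n2:lead/t1/[w]
after 7 — deliver 2→1: n1:foll/t1/[w]
after 8 — deliver 1→2: ·
after 9 — timeout(1): n1:cand/t2/[w]
after 10 — deliver 1→2: n2:foll/t2/[w]
after 11 — deliver 2→1: n1:lead/t2/[w]
after 12 — deliver 1→0: n0:foll/t2/[-]
after 13 — deliver 2→1: ·
after 14 — deliver 2→0: ·
after 15 — deliver 0→2: ·

2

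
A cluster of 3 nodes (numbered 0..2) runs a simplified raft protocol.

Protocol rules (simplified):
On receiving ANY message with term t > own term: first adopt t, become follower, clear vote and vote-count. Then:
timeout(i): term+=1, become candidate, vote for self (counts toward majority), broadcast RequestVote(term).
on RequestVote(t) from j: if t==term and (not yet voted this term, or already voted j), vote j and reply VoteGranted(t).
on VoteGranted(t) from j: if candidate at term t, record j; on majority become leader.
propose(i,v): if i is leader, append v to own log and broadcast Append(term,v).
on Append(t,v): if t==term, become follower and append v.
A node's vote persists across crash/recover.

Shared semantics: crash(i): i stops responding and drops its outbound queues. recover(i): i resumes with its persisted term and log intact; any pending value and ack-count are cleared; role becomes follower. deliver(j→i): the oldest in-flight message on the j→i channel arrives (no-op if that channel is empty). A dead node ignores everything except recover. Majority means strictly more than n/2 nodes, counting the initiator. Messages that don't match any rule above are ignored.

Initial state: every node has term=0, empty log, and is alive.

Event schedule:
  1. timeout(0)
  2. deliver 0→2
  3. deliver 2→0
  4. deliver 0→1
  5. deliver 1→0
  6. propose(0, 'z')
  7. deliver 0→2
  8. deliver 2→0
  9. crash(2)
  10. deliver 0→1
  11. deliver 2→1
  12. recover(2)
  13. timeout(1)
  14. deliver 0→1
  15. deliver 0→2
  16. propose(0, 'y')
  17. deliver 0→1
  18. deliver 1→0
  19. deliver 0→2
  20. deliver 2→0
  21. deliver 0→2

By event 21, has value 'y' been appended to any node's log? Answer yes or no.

[1] timeout(0) → N0(cand t1 [-])
[2] deliver 0→2 → N2(foll t1 [-])
[3] deliver 2→0 → N0(lead t1 [-])
[4] deliver 0→1 → N1(foll t1 [-])
[5] deliver 1→0 → ∅
[6] propose(0,'z') → N0(lead t1 [z])
[7] deliver 0→2 → N2(foll t1 [z])
[8] deliver 2→0 → ∅
[9] crash(2) → N2(✗foll t1 [z])
[10] deliver 0→1 → N1(foll t1 [z])
[11] deliver 2→1 → ∅
[12] recover(2) → N2(foll t1 [z])
[13] timeout(1) → N1(cand t2 [z])
[14] deliver 0→1 → ∅
[15] deliver 0→2 → ∅
[16] propose(0,'y') → N0(lead t1 [z,y])
[17] deliver 0→1 → ∅
[18] deliver 1→0 → N0(foll t2 [z,y])
[19] deliver 0→2 → N2(foll t1 [z,y])
[20] deliver 2→0 → ∅
[21] deliver 0→2 → ∅

yes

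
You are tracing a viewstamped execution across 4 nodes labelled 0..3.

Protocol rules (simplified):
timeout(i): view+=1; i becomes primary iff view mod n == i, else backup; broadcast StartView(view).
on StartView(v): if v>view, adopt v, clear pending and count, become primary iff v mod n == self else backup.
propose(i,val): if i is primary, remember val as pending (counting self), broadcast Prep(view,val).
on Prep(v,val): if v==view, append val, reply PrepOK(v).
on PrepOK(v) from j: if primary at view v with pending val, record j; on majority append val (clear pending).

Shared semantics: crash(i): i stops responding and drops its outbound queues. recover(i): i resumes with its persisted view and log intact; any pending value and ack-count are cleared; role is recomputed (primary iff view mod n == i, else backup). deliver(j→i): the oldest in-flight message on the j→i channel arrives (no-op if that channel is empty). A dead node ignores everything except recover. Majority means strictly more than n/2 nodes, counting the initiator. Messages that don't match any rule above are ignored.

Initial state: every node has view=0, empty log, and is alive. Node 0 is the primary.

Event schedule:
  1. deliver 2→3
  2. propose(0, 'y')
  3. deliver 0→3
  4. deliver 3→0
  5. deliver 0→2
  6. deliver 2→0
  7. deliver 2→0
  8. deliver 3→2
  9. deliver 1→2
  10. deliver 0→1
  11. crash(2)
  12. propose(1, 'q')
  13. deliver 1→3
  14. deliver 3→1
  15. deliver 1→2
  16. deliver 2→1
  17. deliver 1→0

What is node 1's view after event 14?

step 1 deliver 2→3: —
step 2 propose(0,'y'): —
step 3 deliver 0→3: 3={back,v=0,log=y}
step 4 deliver 3→0: —
step 5 deliver 0→2: 2={back,v=0,log=y}
step 6 deliver 2→0: 0={prim,v=0,log=y}
step 7 deliver 2→0: —
step 8 deliver 3→2: —
step 9 deliver 1→2: —
step 10 deliver 0→1: 1={back,v=0,log=y}
step 11 crash(2): 2={✗back,v=0,log=y}
step 12 propose(1,'q'): —
step 13 deliver 1→3: —
step 14 deliver 3→1: —

0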